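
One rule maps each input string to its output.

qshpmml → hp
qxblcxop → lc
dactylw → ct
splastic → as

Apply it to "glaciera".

The pattern: delete the last 3 characters, then keep only the last 2 characters.
For "glaciera", step one produces "glaci"; step two turns that into "ci".

ci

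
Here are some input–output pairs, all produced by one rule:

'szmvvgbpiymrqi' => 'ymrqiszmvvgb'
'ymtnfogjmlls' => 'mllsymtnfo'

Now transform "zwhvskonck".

nckzwhvs

In each case the input is transformed by: swap the front and back halves of the string, then delete the first 2 characters.
"zwhvskonck" → "konckzwhvs" → "nckzwhvs".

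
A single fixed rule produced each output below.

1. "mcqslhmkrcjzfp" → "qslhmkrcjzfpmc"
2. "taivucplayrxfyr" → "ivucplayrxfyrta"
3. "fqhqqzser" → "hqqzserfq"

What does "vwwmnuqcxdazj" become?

wmnuqcxdazjvw

What's happening: move the first 2 characters to the end (rotate left by 2).
Doing the same to "vwwmnuqcxdazj": "wmnuqcxdazjvw".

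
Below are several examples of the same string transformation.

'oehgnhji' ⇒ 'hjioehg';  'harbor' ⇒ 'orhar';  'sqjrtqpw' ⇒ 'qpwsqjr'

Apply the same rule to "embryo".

yoemb

The pattern: swap the front and back halves of the string, then delete the first character.
On "embryo": the first step gives "ryoemb", and the second then gives "yoemb".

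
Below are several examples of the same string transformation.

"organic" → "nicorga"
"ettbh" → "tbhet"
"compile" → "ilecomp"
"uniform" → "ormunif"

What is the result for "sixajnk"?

jnksixa

The transformation: move the last 3 characters to the front (rotate right by 3).
"sixajnk" → "jnksixa".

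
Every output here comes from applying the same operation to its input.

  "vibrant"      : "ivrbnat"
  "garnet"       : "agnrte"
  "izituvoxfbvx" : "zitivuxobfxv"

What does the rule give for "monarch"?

omancrh

What's happening: swap each adjacent pair of characters (1↔2, 3↔4, ...).
Doing the same to "monarch": "omancrh".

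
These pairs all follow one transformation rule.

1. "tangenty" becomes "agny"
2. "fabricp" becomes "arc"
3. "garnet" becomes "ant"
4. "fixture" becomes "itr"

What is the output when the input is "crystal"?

rsa

The transformation: keep every other character starting from the second (positions 2nd, 4th, 6th, ...).
Applying that to "crystal" gives "rsa".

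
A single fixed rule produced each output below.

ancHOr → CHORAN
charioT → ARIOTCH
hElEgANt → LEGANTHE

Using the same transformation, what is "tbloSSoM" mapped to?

LOSSOMTB

Each output is the input with this applied: move the first 2 characters to the end (rotate left by 2), then convert every letter to uppercase.
On "tbloSSoM": the first step gives "loSSoMtb", and the second then gives "LOSSOMTB".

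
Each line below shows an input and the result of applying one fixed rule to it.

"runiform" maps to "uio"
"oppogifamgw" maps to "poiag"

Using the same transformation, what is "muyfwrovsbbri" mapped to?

The transformation: delete the last character, then keep every other character starting from the second (positions 2nd, 4th, 6th, ...).
Doing the same to "muyfwrovsbbri": "ufrvbr".

ufrvbr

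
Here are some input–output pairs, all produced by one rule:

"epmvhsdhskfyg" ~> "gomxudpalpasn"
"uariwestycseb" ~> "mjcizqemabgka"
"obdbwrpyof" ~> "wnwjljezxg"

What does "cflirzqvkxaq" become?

iykntqzhydsf

Each output is the input with this applied: move the last 2 characters to the front (rotate right by 2), then shift every letter 8 places forward in the alphabet (wrapping around).
For "cflirzqvkxaq", step one produces "aqcflirzqvkx"; step two turns that into "iykntqzhydsf".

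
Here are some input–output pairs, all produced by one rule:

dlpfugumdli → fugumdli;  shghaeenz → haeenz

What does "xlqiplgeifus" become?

iplgeifus

What's happening: delete the first 3 characters.
For "xlqiplgeifus" the result is "iplgeifus".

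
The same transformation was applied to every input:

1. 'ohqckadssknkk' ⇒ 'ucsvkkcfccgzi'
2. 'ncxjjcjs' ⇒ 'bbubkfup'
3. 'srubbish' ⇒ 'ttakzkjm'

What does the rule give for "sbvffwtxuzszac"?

xxolpmrkrsuktn

What's happening: shift every letter 8 places backward in the alphabet (wrapping around), then move the first 3 characters to the end (rotate left by 3).
For "sbvffwtxuzszac" the result is "xxolpmrkrsuktn".
(Check on "srubbish": → "kjmttakz" → "ttakzkjm" ✓)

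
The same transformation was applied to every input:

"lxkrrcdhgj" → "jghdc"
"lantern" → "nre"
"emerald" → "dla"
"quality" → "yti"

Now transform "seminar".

ran

The rule is to take characters alternately from the front and the back (1st, last, 2nd, 2nd-last, ...), then keep every other character starting from the second (positions 2nd, 4th, 6th, ...).
"seminar" → "sreamni" → "ran".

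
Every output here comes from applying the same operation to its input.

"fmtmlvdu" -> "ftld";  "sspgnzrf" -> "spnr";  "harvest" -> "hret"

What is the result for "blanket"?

Rule — keep every other character starting from the first (positions 1st, 3rd, 5th, ...).
So "blanket" becomes "bakt".

bakt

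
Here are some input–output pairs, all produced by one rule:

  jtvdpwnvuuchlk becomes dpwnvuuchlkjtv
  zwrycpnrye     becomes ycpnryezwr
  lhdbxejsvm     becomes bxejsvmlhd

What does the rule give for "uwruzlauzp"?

Each output is the input with this applied: move the first 3 characters to the end (rotate left by 3).
On "uwruzlauzp" that produces "uzlauzpuwr".

uzlauzpuwr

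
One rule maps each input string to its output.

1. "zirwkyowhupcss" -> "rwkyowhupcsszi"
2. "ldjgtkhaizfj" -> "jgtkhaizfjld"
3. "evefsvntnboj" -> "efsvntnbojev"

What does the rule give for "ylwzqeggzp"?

The transformation: move the first 2 characters to the end (rotate left by 2).
So "ylwzqeggzp" becomes "wzqeggzpyl".

wzqeggzpyl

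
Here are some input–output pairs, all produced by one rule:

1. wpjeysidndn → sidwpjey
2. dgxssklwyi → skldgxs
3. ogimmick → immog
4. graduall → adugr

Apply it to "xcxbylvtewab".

The pattern: delete the last 3 characters, then move the last 3 characters to the front (rotate right by 3).
Applying both steps to "xcxbylvtewab": "xcxbylvte", then "vtexcxbyl".

vtexcxbyl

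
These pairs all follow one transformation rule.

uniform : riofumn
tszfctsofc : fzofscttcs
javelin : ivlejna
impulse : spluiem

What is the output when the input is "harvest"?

srevhta

Rule — take characters alternately from the front and the back (1st, last, 2nd, 2nd-last, ...), then move the first 3 characters to the end (rotate left by 3).
For "harvest", step one produces "htasrev"; step two turns that into "srevhta".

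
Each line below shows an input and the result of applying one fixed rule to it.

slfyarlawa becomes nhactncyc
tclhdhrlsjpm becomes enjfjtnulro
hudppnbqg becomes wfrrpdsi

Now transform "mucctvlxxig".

The pattern: delete the first character, then shift every letter 2 places forward in the alphabet (wrapping around).
On "mucctvlxxig" that produces "weevxnzzki".

weevxnzzki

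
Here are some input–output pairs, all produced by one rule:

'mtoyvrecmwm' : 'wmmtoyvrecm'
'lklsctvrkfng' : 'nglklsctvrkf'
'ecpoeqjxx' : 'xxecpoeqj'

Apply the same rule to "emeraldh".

dhemeral

The pattern: move the last 2 characters to the front (rotate right by 2).
For "emeraldh" the result is "dhemeral".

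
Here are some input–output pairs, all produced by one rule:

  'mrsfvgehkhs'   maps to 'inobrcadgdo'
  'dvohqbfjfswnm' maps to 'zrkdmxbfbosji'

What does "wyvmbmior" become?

surixiekn

Each output is the input with this applied: shift every letter 4 places backward in the alphabet (wrapping around).
"wyvmbmior" → "surixiekn".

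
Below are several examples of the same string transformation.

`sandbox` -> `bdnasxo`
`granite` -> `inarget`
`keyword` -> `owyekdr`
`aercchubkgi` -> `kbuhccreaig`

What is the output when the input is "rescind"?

The rule is to reverse the string, then move the first 2 characters to the end (rotate left by 2).
Starting from "rescind": after the first operation, "dnicser"; after the second, "icserdn".

icserdn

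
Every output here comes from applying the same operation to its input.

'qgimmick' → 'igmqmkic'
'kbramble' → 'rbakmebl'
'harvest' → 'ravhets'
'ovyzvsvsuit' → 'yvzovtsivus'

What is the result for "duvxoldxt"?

vuxdotlxd

Rule — move the first 2 characters to the end (rotate left by 2), then take characters alternately from the front and the back (1st, last, 2nd, 2nd-last, ...).
For "duvxoldxt", step one produces "vxoldxtdu"; step two turns that into "vuxdotlxd".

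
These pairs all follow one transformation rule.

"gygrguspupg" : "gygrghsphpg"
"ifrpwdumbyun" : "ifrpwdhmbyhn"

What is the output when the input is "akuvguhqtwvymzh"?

The transformation: replace every "u" with "h".
For "akuvguhqtwvymzh" the result is "akhvghhqtwvymzh".

akhvghhqtwvymzh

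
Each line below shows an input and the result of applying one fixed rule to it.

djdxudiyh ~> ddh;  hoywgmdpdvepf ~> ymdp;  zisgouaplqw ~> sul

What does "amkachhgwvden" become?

The transformation: keep one character in every 3, starting at position 3 (positions 3rd, 6th, 9th, ...).
For "amkachhgwvden" the result is "khwe".

khwe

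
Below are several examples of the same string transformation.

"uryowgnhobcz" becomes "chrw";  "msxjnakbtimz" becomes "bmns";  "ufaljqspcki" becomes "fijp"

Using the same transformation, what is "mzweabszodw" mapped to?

The pattern: keep one character in every 3, starting at position 2 (positions 2nd, 5th, 8th, ...), then sort the characters into alphabetical order.
For "mzweabszodw", step one produces "zazw"; step two turns that into "awzz".

awzz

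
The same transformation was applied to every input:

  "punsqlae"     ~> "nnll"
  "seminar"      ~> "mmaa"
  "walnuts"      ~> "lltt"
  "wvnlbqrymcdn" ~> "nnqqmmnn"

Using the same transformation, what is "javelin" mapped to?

vvii

The pattern: keep one character in every 3, starting at position 3 (positions 3rd, 6th, 9th, ...), then double every character.
Starting from "javelin": after the first operation, "vi"; after the second, "vvii".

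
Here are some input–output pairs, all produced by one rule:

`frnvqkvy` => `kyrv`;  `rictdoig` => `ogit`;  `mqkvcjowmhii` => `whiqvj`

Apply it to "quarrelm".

The transformation: swap the front and back halves of the string, then keep every other character starting from the second (positions 2nd, 4th, 6th, ...).
On "quarrelm": the first step gives "relmquar", and the second then gives "emur".
(Check on "mqkvcjowmhii": → "owmhiimqkvcj" → "whiqvj" ✓)

emur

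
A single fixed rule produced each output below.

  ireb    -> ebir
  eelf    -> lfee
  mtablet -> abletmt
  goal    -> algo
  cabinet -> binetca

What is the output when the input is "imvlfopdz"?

Looking at the pairs, the operation is to move the first 2 characters to the end (rotate left by 2).
"imvlfopdz" → "vlfopdzim".

vlfopdzim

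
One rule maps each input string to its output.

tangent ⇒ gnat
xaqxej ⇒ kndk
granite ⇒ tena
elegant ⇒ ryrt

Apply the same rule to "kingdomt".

xvat

Looking at the pairs, the operation is to shift every letter 13 places forward in the alphabet (wrapping around) — i.e. ROT13, then keep only the first 4 characters.
Working it through for "kingdomt": intermediate "xvatqbzg", final "xvat".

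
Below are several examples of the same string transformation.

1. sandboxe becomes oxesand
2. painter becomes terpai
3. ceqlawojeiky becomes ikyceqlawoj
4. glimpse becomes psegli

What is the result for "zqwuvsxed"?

xedzqwuv

In each case the input is transformed by: move the last 3 characters to the front (rotate right by 3), then delete the last character.
On "zqwuvsxed": the first step gives "xedzqwuvs", and the second then gives "xedzqwuv".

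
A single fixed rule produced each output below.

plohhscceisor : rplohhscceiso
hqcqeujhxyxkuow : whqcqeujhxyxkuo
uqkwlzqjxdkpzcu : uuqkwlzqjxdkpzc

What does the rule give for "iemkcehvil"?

liemkcehvi

Each output is the input with this applied: move the last character to the front.
On "iemkcehvil" that produces "liemkcehvi".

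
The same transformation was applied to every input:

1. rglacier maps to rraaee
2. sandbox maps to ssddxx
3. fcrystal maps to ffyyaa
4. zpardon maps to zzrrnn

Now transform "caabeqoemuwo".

What's happening: keep one character in every 3, starting at position 1 (positions 1st, 4th, 7th, ...), then double every character.
For "caabeqoemuwo" the result is "ccbboouu".

ccbboouu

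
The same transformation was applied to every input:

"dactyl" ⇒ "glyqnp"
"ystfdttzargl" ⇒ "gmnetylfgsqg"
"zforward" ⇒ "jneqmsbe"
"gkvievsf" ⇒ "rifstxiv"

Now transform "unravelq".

irydhaen

Looking at the pairs, the operation is to swap the front and back halves of the string, then shift every letter 13 places forward in the alphabet (wrapping around) — i.e. ROT13.
Starting from "unravelq": after the first operation, "velqunra"; after the second, "irydhaen".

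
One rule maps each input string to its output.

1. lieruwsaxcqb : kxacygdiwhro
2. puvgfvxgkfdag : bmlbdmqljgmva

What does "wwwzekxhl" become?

cfkqdnrcc

Rule — move the first 2 characters to the end (rotate left by 2), then shift every letter 6 places forward in the alphabet (wrapping around).
Working it through for "wwwzekxhl": intermediate "wzekxhlww", final "cfkqdnrcc".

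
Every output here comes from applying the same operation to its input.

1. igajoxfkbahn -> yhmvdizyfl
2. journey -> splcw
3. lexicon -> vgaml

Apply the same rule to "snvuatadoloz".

tsyrybmjmx

What's happening: delete the first 2 characters, then shift every letter 2 places backward in the alphabet (wrapping around).
Applying both steps to "snvuatadoloz": "vuatadoloz", then "tsyrybmjmx".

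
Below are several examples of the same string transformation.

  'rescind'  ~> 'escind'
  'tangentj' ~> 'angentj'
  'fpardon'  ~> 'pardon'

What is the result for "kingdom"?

What's happening: delete the first character.
Doing the same to "kingdom": "ingdom".

ingdom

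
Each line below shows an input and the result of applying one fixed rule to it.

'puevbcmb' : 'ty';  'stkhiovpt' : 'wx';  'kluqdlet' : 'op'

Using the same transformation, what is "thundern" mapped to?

xl

In each case the input is transformed by: shift every letter 4 places forward in the alphabet (wrapping around), then keep only the first 2 characters.
For "thundern", step one produces "xlyrhivr"; step two turns that into "xl".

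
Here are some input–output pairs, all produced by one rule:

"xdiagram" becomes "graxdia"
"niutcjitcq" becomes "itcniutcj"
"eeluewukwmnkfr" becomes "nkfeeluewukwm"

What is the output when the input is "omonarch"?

In each case the input is transformed by: delete the last character, then move the last 3 characters to the front (rotate right by 3).
Starting from "omonarch": after the first operation, "omonarc"; after the second, "arcomon".

arcomon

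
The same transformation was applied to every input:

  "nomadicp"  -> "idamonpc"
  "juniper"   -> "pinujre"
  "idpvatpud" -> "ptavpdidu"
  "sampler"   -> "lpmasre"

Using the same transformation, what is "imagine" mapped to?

igamien

Rule — reverse the string, then move the first 2 characters to the end (rotate left by 2).
For "imagine", step one produces "enigami"; step two turns that into "igamien".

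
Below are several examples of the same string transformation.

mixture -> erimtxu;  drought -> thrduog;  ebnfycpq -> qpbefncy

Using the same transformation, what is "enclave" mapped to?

evnelca

The pattern: move the last 2 characters to the front (rotate right by 2), then swap each adjacent pair of characters (1↔2, 3↔4, ...).
"enclave" → "veencla" → "evnelca".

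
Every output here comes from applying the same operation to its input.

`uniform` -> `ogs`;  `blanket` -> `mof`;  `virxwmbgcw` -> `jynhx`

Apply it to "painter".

What's happening: keep every other character starting from the second (positions 2nd, 4th, 6th, ...), then shift every letter 1 place forward in the alphabet (wrapping around).
On "painter": the first step gives "ane", and the second then gives "bof".

bof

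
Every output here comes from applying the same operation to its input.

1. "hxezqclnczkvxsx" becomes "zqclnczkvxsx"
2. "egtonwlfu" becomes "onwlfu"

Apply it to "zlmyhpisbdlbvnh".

yhpisbdlbvnh

Looking at the pairs, the operation is to delete the first 3 characters.
"zlmyhpisbdlbvnh" → "yhpisbdlbvnh".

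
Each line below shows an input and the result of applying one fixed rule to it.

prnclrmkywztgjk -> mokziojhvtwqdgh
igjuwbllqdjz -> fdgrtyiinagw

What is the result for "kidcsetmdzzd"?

hfazpbqjawwa

The pattern: shift every letter 3 places backward in the alphabet (wrapping around).
"kidcsetmdzzd" → "hfazpbqjawwa".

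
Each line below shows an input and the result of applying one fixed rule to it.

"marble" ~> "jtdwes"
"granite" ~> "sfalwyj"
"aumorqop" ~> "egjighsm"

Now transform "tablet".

tdwlls

Rule — move the first 2 characters to the end (rotate left by 2), then shift every letter 8 places backward in the alphabet (wrapping around).
"tablet" → "tdwlls".
(Check on "marble": → "rblema" → "jtdwes" ✓)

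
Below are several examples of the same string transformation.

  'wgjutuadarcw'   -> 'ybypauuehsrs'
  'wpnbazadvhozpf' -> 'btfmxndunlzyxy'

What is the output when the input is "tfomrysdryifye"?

bpwgdwcrdmkpwq

In each case the input is transformed by: swap the front and back halves of the string, then shift every letter 2 places backward in the alphabet (wrapping around).
Doing the same to "tfomrysdryifye": "bpwgdwcrdmkpwq".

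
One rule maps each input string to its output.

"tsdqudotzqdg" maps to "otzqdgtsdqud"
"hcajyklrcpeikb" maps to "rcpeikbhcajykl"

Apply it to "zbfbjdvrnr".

Looking at the pairs, the operation is to swap the front and back halves of the string.
On "zbfbjdvrnr" that produces "dvrnrzbfbj".

dvrnrzbfbj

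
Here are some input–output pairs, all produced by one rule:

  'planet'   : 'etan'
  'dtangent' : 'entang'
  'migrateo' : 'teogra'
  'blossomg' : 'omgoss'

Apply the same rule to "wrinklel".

lelink

The pattern: delete the first 2 characters, then swap the front and back halves of the string.
On "wrinklel": the first step gives "inklel", and the second then gives "lelink".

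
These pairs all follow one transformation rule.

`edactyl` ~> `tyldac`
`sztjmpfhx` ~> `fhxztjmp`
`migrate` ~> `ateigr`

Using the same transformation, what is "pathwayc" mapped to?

aycathw

The pattern: delete the first character, then move the last 3 characters to the front (rotate right by 3).
"pathwayc" → "athwayc" → "aycathw".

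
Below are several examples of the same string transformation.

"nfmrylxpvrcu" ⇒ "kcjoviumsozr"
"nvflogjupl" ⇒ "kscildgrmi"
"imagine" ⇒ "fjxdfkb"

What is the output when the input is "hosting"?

The transformation: shift every letter 3 places backward in the alphabet (wrapping around).
So "hosting" becomes "elpqfkd".

elpqfkd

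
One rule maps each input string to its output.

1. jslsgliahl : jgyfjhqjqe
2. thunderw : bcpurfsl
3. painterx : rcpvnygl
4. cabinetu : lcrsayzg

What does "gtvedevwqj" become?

ctuohertcb

Rule — swap the front and back halves of the string, then shift every letter 2 places backward in the alphabet (wrapping around).
Doing the same to "gtvedevwqj": "ctuohertcb".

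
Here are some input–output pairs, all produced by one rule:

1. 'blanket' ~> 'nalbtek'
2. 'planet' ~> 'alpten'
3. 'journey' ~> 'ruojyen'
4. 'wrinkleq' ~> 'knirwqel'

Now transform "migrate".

What's happening: move the last 3 characters to the front (rotate right by 3), then reverse the string.
Working it through for "migrate": intermediate "atemigr", final "rgimeta".
(Check on "blanket": → "ketblan" → "nalbtek" ✓)

rgimeta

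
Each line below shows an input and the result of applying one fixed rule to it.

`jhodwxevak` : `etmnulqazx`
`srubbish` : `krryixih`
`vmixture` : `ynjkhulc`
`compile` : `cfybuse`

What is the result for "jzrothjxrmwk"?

What's happening: shift every letter 10 places backward in the alphabet (wrapping around), then move the first 2 characters to the end (rotate left by 2).
Doing the same to "jzrothjxrmwk": "hejxznhcmazp".

hejxznhcmazp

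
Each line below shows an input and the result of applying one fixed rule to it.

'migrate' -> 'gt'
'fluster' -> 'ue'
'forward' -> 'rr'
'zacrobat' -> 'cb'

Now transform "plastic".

ai

What's happening: keep one character in every 3, starting at position 3 (positions 3rd, 6th, 9th, ...).
For "plastic" the result is "ai".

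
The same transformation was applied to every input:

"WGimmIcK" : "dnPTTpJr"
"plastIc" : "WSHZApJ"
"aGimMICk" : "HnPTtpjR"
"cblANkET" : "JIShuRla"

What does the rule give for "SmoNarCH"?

zTVuHYjo

In each case the input is transformed by: shift every letter 7 places forward in the alphabet (wrapping around), then flip the case of every letter.
For "SmoNarCH", step one produces "ZtvUhyJO"; step two turns that into "zTVuHYjo".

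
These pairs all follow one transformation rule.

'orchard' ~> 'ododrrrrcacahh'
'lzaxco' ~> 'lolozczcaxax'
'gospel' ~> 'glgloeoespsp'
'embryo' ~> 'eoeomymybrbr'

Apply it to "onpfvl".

Rule — double every character, then take characters alternately from the front and the back (1st, last, 2nd, 2nd-last, ...).
Applying both steps to "onpfvl": "oonnppffvvll", then "ololnvnvpfpf".

ololnvnvpfpf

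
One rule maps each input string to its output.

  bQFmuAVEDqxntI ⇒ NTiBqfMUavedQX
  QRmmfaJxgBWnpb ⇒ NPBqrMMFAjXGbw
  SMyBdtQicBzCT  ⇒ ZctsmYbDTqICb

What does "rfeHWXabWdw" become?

Looking at the pairs, the operation is to move the last 3 characters to the front (rotate right by 3), then flip the case of every letter.
Working it through for "rfeHWXabWdw": intermediate "WdwrfeHWXab", final "wDWRFEhwxAB".

wDWRFEhwxAB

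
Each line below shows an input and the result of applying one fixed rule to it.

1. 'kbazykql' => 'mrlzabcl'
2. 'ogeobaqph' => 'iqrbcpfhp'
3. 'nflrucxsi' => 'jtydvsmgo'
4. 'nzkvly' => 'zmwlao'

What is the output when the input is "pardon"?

opesbq

Rule — reverse the string, then shift every letter 1 place forward in the alphabet (wrapping around).
For "pardon", step one produces "nodrap"; step two turns that into "opesbq".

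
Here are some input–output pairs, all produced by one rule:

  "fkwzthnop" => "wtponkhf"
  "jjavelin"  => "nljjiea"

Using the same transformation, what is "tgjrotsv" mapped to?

ttsrojg

The transformation: sort the characters into reverse alphabetical order, then delete the first character.
On "tgjrotsv": the first step gives "vttsrojg", and the second then gives "ttsrojg".
(Check on "fkwzthnop": → "zwtponkhf" → "wtponkhf" ✓)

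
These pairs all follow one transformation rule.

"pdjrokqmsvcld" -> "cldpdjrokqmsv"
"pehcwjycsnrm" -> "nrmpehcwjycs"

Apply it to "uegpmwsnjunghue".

hueuegpmwsnjung

In each case the input is transformed by: move the last 3 characters to the front (rotate right by 3).
Doing the same to "uegpmwsnjunghue": "hueuegpmwsnjung".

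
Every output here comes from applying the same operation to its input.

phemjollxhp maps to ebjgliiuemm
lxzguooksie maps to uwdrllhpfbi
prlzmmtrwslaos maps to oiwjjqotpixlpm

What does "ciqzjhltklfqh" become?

The transformation: shift every letter 3 places backward in the alphabet (wrapping around), then move the first character to the end.
Working it through for "ciqzjhltklfqh": intermediate "zfnwgeiqhicne", final "fnwgeiqhicnez".

fnwgeiqhicnez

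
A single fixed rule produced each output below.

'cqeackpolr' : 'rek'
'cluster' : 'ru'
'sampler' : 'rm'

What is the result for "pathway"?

Rule — move the last 3 characters to the front (rotate right by 3), then keep one character in every 3, starting at position 3 (positions 3rd, 6th, 9th, ...).
For "pathway", step one produces "waypath"; step two turns that into "yt".

yt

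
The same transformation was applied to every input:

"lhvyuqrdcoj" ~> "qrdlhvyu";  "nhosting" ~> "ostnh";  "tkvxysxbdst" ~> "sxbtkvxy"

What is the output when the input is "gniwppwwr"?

wppgni

The rule is to delete the last 3 characters, then move the last 3 characters to the front (rotate right by 3).
For "gniwppwwr", step one produces "gniwpp"; step two turns that into "wppgni".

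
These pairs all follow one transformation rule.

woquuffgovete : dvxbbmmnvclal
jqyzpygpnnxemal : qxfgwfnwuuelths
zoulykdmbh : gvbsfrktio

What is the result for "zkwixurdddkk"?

grdpebykkkrr

What's happening: shift every letter 7 places forward in the alphabet (wrapping around).
On "zkwixurdddkk" that produces "grdpebykkkrr".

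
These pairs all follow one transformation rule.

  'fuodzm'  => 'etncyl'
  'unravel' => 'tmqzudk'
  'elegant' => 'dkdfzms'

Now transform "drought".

Each output is the input with this applied: shift every letter 1 place backward in the alphabet (wrapping around).
So "drought" becomes "cqntfgs".

cqntfgs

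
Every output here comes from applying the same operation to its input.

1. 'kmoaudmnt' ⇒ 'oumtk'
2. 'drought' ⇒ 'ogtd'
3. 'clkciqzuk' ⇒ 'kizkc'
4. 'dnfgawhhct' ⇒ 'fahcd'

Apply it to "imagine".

aiei

The pattern: keep every other character starting from the first (positions 1st, 3rd, 5th, ...), then move the first character to the end.
Applying both steps to "imagine": "iaie", then "aiei".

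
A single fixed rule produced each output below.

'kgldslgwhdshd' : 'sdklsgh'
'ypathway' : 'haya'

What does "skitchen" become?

Rule — keep every other character starting from the first (positions 1st, 3rd, 5th, ...), then move the last 2 characters to the front (rotate right by 2).
For "skitchen", step one produces "sice"; step two turns that into "cesi".

cesi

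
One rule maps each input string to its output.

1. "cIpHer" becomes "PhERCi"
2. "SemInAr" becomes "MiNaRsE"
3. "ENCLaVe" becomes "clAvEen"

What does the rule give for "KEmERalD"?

MerALdke

The transformation: flip the case of every letter, then move the first 2 characters to the end (rotate left by 2).
For "KEmERalD", step one produces "keMerALd"; step two turns that into "MerALdke".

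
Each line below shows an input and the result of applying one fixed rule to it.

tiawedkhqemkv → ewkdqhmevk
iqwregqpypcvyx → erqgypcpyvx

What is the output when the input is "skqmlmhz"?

lmhmz

The rule is to delete the first 3 characters, then swap each adjacent pair of characters (1↔2, 3↔4, ...).
On "skqmlmhz": the first step gives "mlmhz", and the second then gives "lmhmz".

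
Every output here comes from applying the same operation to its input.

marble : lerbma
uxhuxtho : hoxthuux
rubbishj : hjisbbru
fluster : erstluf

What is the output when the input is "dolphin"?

inphold

Looking at the pairs, the operation is to reverse the string, then swap each adjacent pair of characters (1↔2, 3↔4, ...).
For "dolphin" the result is "inphold".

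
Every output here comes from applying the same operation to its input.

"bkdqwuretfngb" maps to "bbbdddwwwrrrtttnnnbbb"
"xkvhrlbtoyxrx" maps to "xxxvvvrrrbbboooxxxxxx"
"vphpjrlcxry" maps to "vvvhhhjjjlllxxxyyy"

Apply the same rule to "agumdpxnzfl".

aaauuudddxxxzzzlll

Each output is the input with this applied: keep every other character starting from the first (positions 1st, 3rd, 5th, ...), then repeat every character 3 times.
Working it through for "agumdpxnzfl": intermediate "audxzl", final "aaauuudddxxxzzzlll".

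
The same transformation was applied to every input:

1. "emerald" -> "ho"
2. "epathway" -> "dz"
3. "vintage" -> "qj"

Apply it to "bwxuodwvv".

agy

In each case the input is transformed by: keep one character in every 3, starting at position 3 (positions 3rd, 6th, 9th, ...), then shift every letter 3 places forward in the alphabet (wrapping around).
Working it through for "bwxuodwvv": intermediate "xdv", final "agy".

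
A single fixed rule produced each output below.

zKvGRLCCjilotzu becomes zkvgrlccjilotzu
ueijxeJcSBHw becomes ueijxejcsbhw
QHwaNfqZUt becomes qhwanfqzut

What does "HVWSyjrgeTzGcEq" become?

The rule is to convert every letter to lowercase.
On "HVWSyjrgeTzGcEq" that produces "hvwsyjrgetzgceq".

hvwsyjrgetzgceq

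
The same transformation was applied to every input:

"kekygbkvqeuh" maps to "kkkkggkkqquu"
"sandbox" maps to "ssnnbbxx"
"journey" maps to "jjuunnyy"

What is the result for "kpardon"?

kkaaddnn

Each output is the input with this applied: keep every other character starting from the first (positions 1st, 3rd, 5th, ...), then double every character.
Working it through for "kpardon": intermediate "kadn", final "kkaaddnn".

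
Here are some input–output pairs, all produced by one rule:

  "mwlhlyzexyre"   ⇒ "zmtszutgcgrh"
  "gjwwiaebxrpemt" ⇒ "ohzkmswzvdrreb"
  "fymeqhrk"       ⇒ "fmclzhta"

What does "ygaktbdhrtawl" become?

What's happening: shift every letter 5 places backward in the alphabet (wrapping around), then reverse the string.
Working it through for "ygaktbdhrtawl": intermediate "tbvfowycmovrg", final "grvomcywofvbt".

grvomcywofvbt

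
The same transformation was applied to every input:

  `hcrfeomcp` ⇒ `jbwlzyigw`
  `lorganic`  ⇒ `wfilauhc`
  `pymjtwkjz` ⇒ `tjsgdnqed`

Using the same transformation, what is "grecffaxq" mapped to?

Looking at the pairs, the operation is to move the last character to the front, then shift every letter 6 places backward in the alphabet (wrapping around).
Starting from "grecffaxq": after the first operation, "qgrecffax"; after the second, "kalywzzur".

kalywzzur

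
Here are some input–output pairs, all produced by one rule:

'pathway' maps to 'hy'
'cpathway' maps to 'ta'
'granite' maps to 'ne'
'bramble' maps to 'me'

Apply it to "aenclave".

Each output is the input with this applied: move the first character to the end, then keep one character in every 3, starting at position 3 (positions 3rd, 6th, 9th, ...).
On "aenclave": the first step gives "enclavea", and the second then gives "cv".
(Check on "cpathway": → "pathwayc" → "ta" ✓)

cv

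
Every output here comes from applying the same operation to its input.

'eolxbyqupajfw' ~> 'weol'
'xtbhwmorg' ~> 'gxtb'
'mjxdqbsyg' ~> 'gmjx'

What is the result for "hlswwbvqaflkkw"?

whls

Each output is the input with this applied: move the first 3 characters to the end (rotate left by 3), then keep only the last 4 characters.
On "hlswwbvqaflkkw": the first step gives "wwbvqaflkkwhls", and the second then gives "whls".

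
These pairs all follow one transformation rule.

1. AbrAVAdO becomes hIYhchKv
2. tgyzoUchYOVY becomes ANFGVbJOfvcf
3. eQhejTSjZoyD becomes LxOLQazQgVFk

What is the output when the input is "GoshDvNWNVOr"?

nVZOkCuducvY

The transformation: flip the case of every letter, then shift every letter 7 places forward in the alphabet (wrapping around).
Applying both steps to "GoshDvNWNVOr": "gOSHdVnwnvoR", then "nVZOkCuducvY".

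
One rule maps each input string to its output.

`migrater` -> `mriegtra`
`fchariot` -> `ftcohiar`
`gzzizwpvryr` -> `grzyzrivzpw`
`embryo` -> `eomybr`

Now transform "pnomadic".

What's happening: take characters alternately from the front and the back (1st, last, 2nd, 2nd-last, ...).
Applying that to "pnomadic" gives "pcniodma".

pcniodma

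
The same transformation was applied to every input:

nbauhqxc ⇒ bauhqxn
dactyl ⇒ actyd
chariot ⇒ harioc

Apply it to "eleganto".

legante

Looking at the pairs, the operation is to delete the last character, then move the first character to the end.
So "eleganto" becomes "legante".
(Check on "chariot": → "chario" → "harioc" ✓)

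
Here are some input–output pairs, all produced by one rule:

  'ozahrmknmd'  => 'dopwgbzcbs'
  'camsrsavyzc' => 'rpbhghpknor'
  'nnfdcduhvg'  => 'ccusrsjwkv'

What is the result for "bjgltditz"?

The transformation: shift every letter 11 places backward in the alphabet (wrapping around).
Doing the same to "bjgltditz": "qyvaisxio".

qyvaisxio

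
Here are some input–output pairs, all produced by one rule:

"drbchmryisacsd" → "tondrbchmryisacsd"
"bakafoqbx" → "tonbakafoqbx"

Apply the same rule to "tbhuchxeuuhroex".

Each output is the input with this applied: prepend "ton".
Doing the same to "tbhuchxeuuhroex": "tontbhuchxeuuhroex".

tontbhuchxeuuhroex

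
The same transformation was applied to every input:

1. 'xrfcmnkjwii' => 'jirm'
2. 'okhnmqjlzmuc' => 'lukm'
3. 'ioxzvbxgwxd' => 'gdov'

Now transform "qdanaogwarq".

Rule — keep one character in every 3, starting at position 2 (positions 2nd, 5th, 8th, ...), then move the first 2 characters to the end (rotate left by 2).
Starting from "qdanaogwarq": after the first operation, "dawq"; after the second, "wqda".

wqda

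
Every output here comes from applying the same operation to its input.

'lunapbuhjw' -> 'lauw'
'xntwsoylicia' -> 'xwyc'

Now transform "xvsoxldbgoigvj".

Each output is the input with this applied: keep one character in every 3, starting at position 1 (positions 1st, 4th, 7th, ...).
Applying that to "xvsoxldbgoigvj" gives "xodov".

xodov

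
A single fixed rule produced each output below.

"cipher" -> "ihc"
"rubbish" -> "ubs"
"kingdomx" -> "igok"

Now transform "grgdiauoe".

rdao

The transformation: swap the first and last characters, then keep every other character starting from the second (positions 2nd, 4th, 6th, ...).
On "grgdiauoe": the first step gives "ergdiauog", and the second then gives "rdao".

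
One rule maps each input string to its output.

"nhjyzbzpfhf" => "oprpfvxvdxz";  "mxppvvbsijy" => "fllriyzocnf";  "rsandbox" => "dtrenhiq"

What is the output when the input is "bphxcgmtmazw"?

What's happening: move the first 3 characters to the end (rotate left by 3), then shift every letter 10 places backward in the alphabet (wrapping around).
Starting from "bphxcgmtmazw": after the first operation, "xcgmtmazwbph"; after the second, "nswcjcqpmrfx".
(Check on "mxppvvbsijy": → "pvvbsijymxp" → "fllriyzocnf" ✓)

nswcjcqpmrfx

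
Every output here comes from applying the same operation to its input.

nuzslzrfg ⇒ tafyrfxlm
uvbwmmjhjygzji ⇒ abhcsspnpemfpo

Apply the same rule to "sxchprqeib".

What's happening: shift every letter 6 places forward in the alphabet (wrapping around).
So "sxchprqeib" becomes "ydinvxwkoh".

ydinvxwkoh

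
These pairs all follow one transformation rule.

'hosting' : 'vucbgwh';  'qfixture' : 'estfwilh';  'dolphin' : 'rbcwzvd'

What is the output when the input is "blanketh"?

In each case the input is transformed by: shift every letter 12 places backward in the alphabet (wrapping around), then take characters alternately from the front and the back (1st, last, 2nd, 2nd-last, ...).
Applying that to "blanketh" gives "pvzhosby".

pvzhosby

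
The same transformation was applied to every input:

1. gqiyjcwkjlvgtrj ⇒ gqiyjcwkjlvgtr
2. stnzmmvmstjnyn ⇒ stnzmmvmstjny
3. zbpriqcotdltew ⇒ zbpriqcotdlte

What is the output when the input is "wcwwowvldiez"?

What's happening: delete the last character.
"wcwwowvldiez" → "wcwwowvldie".

wcwwowvldie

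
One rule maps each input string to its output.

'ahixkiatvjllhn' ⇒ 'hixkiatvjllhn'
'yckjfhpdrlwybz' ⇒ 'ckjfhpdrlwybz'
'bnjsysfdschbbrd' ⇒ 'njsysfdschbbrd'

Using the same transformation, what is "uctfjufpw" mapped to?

In each case the input is transformed by: delete the first character.
For "uctfjufpw" the result is "ctfjufpw".

ctfjufpw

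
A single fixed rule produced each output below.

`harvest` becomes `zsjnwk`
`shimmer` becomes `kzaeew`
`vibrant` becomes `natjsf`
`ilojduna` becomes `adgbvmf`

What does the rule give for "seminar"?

kweafs

Rule — delete the last character, then shift every letter 8 places backward in the alphabet (wrapping around).
"seminar" → "kweafs".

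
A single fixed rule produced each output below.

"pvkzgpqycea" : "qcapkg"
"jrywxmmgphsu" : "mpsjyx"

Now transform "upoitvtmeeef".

Each output is the input with this applied: keep every other character starting from the first (positions 1st, 3rd, 5th, ...), then move the last 3 characters to the front (rotate right by 3).
Applying both steps to "upoitvtmeeef": "uottee", then "teeuot".

teeuot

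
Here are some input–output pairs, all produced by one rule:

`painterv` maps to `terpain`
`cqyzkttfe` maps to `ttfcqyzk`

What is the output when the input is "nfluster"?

stenflu

The transformation: delete the last character, then move the last 3 characters to the front (rotate right by 3).
Starting from "nfluster": after the first operation, "nfluste"; after the second, "stenflu".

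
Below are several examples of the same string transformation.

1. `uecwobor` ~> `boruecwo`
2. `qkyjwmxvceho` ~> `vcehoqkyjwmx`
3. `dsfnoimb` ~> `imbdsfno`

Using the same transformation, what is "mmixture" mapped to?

uremmixt

Each output is the input with this applied: move the first character to the end, then swap the front and back halves of the string.
For "mmixture", step one produces "mixturem"; step two turns that into "uremmixt".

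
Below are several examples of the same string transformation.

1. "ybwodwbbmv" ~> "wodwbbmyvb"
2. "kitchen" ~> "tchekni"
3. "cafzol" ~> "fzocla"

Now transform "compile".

mpilceo

In each case the input is transformed by: swap the first and last characters, then move the first 2 characters to the end (rotate left by 2).
Working it through for "compile": intermediate "eompilc", final "mpilceo".
(Check on "ybwodwbbmv": → "vbwodwbbmy" → "wodwbbmyvb" ✓)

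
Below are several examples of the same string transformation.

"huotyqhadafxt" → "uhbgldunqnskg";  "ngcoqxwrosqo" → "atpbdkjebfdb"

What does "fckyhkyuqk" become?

The transformation: shift every letter 13 places forward in the alphabet (wrapping around) — i.e. ROT13.
Applying that to "fckyhkyuqk" gives "spxluxlhdx".

spxluxlhdx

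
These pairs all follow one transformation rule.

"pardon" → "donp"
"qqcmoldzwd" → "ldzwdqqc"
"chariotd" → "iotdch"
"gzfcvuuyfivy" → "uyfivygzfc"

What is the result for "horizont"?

The rule is to swap the front and back halves of the string, then delete the last 2 characters.
Working it through for "horizont": intermediate "zonthori", final "zontho".

zontho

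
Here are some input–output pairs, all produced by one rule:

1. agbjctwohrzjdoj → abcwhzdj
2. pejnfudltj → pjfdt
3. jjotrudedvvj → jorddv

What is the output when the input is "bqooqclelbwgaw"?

boqllwa

In each case the input is transformed by: keep every other character starting from the first (positions 1st, 3rd, 5th, ...).
Doing the same to "bqooqclelbwgaw": "boqllwa".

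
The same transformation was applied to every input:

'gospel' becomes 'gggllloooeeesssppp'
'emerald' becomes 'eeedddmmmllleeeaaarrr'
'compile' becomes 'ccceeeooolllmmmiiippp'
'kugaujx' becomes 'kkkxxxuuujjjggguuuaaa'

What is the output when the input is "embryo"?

Each output is the input with this applied: take characters alternately from the front and the back (1st, last, 2nd, 2nd-last, ...), then repeat every character 3 times.
On "embryo": the first step gives "eomybr", and the second then gives "eeeooommmyyybbbrrr".

eeeooommmyyybbbrrr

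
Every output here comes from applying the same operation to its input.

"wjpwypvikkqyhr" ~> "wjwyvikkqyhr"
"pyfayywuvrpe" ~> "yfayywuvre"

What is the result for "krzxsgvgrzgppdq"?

Rule — remove every "p".
Applying that to "krzxsgvgrzgppdq" gives "krzxsgvgrzgdq".

krzxsgvgrzgdq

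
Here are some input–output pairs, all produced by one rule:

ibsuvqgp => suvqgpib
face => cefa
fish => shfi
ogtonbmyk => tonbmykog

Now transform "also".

soal

Rule — move the first 2 characters to the end (rotate left by 2).
So "also" becomes "soal".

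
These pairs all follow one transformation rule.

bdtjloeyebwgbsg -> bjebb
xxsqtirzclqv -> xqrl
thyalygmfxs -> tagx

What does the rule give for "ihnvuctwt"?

In each case the input is transformed by: keep one character in every 3, starting at position 1 (positions 1st, 4th, 7th, ...).
Applying that to "ihnvuctwt" gives "ivt".

ivt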